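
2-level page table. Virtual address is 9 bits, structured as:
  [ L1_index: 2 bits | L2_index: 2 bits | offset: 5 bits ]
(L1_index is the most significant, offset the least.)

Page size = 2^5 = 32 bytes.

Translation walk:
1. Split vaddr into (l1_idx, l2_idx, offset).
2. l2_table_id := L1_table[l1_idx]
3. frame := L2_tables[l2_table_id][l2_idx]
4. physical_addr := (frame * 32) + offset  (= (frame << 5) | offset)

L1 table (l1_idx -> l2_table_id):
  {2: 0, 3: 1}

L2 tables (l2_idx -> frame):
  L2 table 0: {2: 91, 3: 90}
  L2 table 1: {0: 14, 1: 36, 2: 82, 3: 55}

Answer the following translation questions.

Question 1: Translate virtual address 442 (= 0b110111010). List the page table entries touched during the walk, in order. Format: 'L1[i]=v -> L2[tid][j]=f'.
Answer: L1[3]=1 -> L2[1][1]=36

Derivation:
vaddr = 442 = 0b110111010
Split: l1_idx=3, l2_idx=1, offset=26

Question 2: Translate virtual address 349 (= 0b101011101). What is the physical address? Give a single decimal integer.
vaddr = 349 = 0b101011101
Split: l1_idx=2, l2_idx=2, offset=29
L1[2] = 0
L2[0][2] = 91
paddr = 91 * 32 + 29 = 2941

Answer: 2941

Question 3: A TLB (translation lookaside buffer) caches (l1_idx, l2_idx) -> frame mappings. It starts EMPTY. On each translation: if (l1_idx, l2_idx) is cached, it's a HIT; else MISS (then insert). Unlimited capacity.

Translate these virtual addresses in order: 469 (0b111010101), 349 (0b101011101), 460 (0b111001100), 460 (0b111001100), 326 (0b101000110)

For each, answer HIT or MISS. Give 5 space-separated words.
vaddr=469: (3,2) not in TLB -> MISS, insert
vaddr=349: (2,2) not in TLB -> MISS, insert
vaddr=460: (3,2) in TLB -> HIT
vaddr=460: (3,2) in TLB -> HIT
vaddr=326: (2,2) in TLB -> HIT

Answer: MISS MISS HIT HIT HIT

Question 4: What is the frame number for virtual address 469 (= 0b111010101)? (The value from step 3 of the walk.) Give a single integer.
Answer: 82

Derivation:
vaddr = 469: l1_idx=3, l2_idx=2
L1[3] = 1; L2[1][2] = 82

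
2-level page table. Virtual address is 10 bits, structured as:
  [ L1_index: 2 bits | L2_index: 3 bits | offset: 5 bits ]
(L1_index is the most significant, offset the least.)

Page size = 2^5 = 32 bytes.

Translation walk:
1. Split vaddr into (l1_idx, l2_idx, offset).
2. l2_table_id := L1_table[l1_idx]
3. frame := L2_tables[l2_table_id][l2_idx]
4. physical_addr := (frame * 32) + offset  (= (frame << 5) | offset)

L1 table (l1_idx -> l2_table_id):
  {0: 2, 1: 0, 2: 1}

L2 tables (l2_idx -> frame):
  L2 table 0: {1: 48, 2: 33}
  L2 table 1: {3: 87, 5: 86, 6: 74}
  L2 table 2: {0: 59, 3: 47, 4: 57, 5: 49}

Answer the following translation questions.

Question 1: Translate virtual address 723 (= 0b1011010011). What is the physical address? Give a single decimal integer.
Answer: 2387

Derivation:
vaddr = 723 = 0b1011010011
Split: l1_idx=2, l2_idx=6, offset=19
L1[2] = 1
L2[1][6] = 74
paddr = 74 * 32 + 19 = 2387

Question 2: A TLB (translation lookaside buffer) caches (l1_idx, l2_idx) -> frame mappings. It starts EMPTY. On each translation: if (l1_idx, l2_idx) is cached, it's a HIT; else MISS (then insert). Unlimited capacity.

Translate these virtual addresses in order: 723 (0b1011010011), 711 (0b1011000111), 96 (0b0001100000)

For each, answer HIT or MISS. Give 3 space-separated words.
vaddr=723: (2,6) not in TLB -> MISS, insert
vaddr=711: (2,6) in TLB -> HIT
vaddr=96: (0,3) not in TLB -> MISS, insert

Answer: MISS HIT MISS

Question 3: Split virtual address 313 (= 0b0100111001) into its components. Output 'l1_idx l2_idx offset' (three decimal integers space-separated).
vaddr = 313 = 0b0100111001
  top 2 bits -> l1_idx = 1
  next 3 bits -> l2_idx = 1
  bottom 5 bits -> offset = 25

Answer: 1 1 25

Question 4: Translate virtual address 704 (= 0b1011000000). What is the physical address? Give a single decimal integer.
Answer: 2368

Derivation:
vaddr = 704 = 0b1011000000
Split: l1_idx=2, l2_idx=6, offset=0
L1[2] = 1
L2[1][6] = 74
paddr = 74 * 32 + 0 = 2368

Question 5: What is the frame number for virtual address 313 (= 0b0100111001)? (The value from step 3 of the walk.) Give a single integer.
vaddr = 313: l1_idx=1, l2_idx=1
L1[1] = 0; L2[0][1] = 48

Answer: 48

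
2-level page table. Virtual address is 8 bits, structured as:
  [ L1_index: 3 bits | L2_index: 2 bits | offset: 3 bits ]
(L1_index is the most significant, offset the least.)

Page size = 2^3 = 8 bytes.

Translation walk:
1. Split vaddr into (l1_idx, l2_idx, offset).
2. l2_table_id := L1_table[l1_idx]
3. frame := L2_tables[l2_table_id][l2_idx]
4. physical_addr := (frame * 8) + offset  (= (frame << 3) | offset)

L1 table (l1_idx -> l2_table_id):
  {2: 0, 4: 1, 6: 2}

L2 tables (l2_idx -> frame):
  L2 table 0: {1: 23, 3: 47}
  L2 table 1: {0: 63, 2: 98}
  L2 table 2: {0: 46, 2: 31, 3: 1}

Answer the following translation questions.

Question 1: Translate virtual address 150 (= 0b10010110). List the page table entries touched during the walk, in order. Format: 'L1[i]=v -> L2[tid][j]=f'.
vaddr = 150 = 0b10010110
Split: l1_idx=4, l2_idx=2, offset=6

Answer: L1[4]=1 -> L2[1][2]=98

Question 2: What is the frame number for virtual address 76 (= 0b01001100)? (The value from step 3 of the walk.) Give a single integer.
vaddr = 76: l1_idx=2, l2_idx=1
L1[2] = 0; L2[0][1] = 23

Answer: 23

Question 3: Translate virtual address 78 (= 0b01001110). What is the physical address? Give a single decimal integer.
vaddr = 78 = 0b01001110
Split: l1_idx=2, l2_idx=1, offset=6
L1[2] = 0
L2[0][1] = 23
paddr = 23 * 8 + 6 = 190

Answer: 190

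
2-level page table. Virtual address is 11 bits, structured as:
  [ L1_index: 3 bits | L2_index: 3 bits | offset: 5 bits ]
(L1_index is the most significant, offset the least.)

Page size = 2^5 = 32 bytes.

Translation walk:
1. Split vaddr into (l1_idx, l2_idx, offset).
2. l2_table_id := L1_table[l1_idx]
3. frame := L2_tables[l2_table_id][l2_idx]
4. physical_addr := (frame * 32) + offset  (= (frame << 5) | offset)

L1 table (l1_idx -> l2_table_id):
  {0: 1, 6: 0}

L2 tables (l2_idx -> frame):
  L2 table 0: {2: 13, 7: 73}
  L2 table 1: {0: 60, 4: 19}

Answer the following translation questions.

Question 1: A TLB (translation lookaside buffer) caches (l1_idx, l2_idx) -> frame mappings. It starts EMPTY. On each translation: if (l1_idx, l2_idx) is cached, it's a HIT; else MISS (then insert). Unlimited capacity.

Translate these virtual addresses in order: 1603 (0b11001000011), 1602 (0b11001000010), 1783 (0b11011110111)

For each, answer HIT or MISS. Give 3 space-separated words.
vaddr=1603: (6,2) not in TLB -> MISS, insert
vaddr=1602: (6,2) in TLB -> HIT
vaddr=1783: (6,7) not in TLB -> MISS, insert

Answer: MISS HIT MISS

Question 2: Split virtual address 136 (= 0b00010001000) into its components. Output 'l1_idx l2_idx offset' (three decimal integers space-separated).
Answer: 0 4 8

Derivation:
vaddr = 136 = 0b00010001000
  top 3 bits -> l1_idx = 0
  next 3 bits -> l2_idx = 4
  bottom 5 bits -> offset = 8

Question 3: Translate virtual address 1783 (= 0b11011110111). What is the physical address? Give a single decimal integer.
Answer: 2359

Derivation:
vaddr = 1783 = 0b11011110111
Split: l1_idx=6, l2_idx=7, offset=23
L1[6] = 0
L2[0][7] = 73
paddr = 73 * 32 + 23 = 2359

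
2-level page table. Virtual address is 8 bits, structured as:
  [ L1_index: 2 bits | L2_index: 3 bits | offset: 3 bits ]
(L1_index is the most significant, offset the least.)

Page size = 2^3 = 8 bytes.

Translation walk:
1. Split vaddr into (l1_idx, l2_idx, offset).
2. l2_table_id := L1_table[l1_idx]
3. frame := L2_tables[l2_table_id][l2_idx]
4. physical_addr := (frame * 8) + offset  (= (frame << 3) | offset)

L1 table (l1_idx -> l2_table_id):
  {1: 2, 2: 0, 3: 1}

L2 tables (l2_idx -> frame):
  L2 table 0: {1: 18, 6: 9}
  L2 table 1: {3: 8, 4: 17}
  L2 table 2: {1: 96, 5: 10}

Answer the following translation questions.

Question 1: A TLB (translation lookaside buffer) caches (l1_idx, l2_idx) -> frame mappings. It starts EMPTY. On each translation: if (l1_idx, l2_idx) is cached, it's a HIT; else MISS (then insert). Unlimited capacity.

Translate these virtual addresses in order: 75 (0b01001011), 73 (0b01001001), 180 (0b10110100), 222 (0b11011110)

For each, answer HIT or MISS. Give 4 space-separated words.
vaddr=75: (1,1) not in TLB -> MISS, insert
vaddr=73: (1,1) in TLB -> HIT
vaddr=180: (2,6) not in TLB -> MISS, insert
vaddr=222: (3,3) not in TLB -> MISS, insert

Answer: MISS HIT MISS MISS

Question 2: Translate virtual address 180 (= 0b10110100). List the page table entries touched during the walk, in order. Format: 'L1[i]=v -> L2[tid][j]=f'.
vaddr = 180 = 0b10110100
Split: l1_idx=2, l2_idx=6, offset=4

Answer: L1[2]=0 -> L2[0][6]=9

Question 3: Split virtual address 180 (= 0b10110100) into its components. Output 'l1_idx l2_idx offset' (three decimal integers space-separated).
vaddr = 180 = 0b10110100
  top 2 bits -> l1_idx = 2
  next 3 bits -> l2_idx = 6
  bottom 3 bits -> offset = 4

Answer: 2 6 4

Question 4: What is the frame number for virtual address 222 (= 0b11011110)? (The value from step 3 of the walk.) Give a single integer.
vaddr = 222: l1_idx=3, l2_idx=3
L1[3] = 1; L2[1][3] = 8

Answer: 8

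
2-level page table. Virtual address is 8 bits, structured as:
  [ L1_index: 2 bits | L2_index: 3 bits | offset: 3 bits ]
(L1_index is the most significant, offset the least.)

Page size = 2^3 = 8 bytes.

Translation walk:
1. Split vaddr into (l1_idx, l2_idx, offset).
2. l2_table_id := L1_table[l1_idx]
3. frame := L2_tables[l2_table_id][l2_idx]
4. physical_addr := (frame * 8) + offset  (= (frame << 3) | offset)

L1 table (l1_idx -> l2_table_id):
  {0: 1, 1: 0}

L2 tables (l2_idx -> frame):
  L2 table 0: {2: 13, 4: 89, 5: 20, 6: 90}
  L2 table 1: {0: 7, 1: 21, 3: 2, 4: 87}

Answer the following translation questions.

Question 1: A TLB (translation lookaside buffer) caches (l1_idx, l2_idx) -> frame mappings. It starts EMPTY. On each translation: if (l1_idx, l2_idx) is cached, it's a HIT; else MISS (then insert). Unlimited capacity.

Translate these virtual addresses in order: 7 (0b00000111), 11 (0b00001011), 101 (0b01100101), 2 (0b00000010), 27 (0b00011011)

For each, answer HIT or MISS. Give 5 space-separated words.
vaddr=7: (0,0) not in TLB -> MISS, insert
vaddr=11: (0,1) not in TLB -> MISS, insert
vaddr=101: (1,4) not in TLB -> MISS, insert
vaddr=2: (0,0) in TLB -> HIT
vaddr=27: (0,3) not in TLB -> MISS, insert

Answer: MISS MISS MISS HIT MISS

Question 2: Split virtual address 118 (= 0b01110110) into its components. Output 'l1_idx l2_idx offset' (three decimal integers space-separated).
vaddr = 118 = 0b01110110
  top 2 bits -> l1_idx = 1
  next 3 bits -> l2_idx = 6
  bottom 3 bits -> offset = 6

Answer: 1 6 6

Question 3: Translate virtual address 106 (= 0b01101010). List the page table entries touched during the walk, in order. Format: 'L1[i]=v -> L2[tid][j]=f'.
vaddr = 106 = 0b01101010
Split: l1_idx=1, l2_idx=5, offset=2

Answer: L1[1]=0 -> L2[0][5]=20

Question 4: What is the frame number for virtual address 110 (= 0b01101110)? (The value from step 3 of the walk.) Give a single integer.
Answer: 20

Derivation:
vaddr = 110: l1_idx=1, l2_idx=5
L1[1] = 0; L2[0][5] = 20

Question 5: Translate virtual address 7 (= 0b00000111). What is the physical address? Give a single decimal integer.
vaddr = 7 = 0b00000111
Split: l1_idx=0, l2_idx=0, offset=7
L1[0] = 1
L2[1][0] = 7
paddr = 7 * 8 + 7 = 63

Answer: 63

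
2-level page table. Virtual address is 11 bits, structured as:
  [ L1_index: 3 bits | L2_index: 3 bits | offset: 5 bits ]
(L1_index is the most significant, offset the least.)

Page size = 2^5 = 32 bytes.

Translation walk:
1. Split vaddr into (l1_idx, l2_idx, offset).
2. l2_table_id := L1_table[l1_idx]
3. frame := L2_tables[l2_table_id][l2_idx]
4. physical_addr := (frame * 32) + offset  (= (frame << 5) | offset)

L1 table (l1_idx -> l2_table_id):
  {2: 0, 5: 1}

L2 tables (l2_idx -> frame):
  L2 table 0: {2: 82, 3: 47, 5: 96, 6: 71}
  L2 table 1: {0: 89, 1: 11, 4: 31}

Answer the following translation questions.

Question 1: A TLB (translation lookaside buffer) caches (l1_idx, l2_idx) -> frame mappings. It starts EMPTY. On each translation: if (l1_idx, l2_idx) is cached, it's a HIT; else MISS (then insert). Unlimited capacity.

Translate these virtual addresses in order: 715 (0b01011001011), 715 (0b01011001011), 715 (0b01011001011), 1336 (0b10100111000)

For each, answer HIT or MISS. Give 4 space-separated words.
vaddr=715: (2,6) not in TLB -> MISS, insert
vaddr=715: (2,6) in TLB -> HIT
vaddr=715: (2,6) in TLB -> HIT
vaddr=1336: (5,1) not in TLB -> MISS, insert

Answer: MISS HIT HIT MISS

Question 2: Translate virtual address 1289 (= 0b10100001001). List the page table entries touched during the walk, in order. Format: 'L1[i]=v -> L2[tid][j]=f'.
vaddr = 1289 = 0b10100001001
Split: l1_idx=5, l2_idx=0, offset=9

Answer: L1[5]=1 -> L2[1][0]=89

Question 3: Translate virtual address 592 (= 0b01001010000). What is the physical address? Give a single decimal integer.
vaddr = 592 = 0b01001010000
Split: l1_idx=2, l2_idx=2, offset=16
L1[2] = 0
L2[0][2] = 82
paddr = 82 * 32 + 16 = 2640

Answer: 2640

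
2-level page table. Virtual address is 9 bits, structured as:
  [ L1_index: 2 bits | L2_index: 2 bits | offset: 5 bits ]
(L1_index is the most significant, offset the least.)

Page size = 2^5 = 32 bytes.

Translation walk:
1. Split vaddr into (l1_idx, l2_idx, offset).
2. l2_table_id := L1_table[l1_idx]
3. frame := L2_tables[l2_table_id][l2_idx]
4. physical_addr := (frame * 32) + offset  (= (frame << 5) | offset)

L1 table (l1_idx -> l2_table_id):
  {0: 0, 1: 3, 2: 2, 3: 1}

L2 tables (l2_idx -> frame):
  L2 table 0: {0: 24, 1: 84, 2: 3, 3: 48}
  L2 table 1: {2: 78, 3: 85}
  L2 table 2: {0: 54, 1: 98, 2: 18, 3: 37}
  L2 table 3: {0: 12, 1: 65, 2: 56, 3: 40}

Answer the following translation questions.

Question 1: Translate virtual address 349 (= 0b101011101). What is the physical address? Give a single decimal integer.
vaddr = 349 = 0b101011101
Split: l1_idx=2, l2_idx=2, offset=29
L1[2] = 2
L2[2][2] = 18
paddr = 18 * 32 + 29 = 605

Answer: 605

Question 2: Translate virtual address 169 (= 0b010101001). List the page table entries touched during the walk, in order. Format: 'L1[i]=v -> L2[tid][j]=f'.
Answer: L1[1]=3 -> L2[3][1]=65

Derivation:
vaddr = 169 = 0b010101001
Split: l1_idx=1, l2_idx=1, offset=9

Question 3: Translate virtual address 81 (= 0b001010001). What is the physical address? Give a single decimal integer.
vaddr = 81 = 0b001010001
Split: l1_idx=0, l2_idx=2, offset=17
L1[0] = 0
L2[0][2] = 3
paddr = 3 * 32 + 17 = 113

Answer: 113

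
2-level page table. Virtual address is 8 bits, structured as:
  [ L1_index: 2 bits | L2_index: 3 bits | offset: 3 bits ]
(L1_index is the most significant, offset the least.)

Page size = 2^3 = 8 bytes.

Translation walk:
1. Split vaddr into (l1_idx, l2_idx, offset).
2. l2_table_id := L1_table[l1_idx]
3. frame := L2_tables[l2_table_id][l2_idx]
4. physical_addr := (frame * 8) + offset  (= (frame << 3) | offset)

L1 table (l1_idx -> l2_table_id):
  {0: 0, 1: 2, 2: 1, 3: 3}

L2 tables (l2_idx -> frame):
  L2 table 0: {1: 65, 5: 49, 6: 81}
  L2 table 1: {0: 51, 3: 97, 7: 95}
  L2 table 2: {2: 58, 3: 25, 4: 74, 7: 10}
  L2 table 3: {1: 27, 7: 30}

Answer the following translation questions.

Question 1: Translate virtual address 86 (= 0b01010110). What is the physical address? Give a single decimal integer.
vaddr = 86 = 0b01010110
Split: l1_idx=1, l2_idx=2, offset=6
L1[1] = 2
L2[2][2] = 58
paddr = 58 * 8 + 6 = 470

Answer: 470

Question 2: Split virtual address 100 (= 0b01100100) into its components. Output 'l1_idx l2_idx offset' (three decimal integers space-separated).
Answer: 1 4 4

Derivation:
vaddr = 100 = 0b01100100
  top 2 bits -> l1_idx = 1
  next 3 bits -> l2_idx = 4
  bottom 3 bits -> offset = 4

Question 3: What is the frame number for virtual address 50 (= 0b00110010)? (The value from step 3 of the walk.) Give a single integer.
vaddr = 50: l1_idx=0, l2_idx=6
L1[0] = 0; L2[0][6] = 81

Answer: 81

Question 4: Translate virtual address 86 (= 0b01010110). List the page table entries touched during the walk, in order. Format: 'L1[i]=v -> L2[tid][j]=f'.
Answer: L1[1]=2 -> L2[2][2]=58

Derivation:
vaddr = 86 = 0b01010110
Split: l1_idx=1, l2_idx=2, offset=6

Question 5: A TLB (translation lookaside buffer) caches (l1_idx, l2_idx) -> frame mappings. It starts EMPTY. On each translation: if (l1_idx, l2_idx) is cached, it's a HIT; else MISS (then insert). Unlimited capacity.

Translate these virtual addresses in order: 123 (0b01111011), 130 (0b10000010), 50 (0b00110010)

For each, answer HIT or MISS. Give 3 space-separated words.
Answer: MISS MISS MISS

Derivation:
vaddr=123: (1,7) not in TLB -> MISS, insert
vaddr=130: (2,0) not in TLB -> MISS, insert
vaddr=50: (0,6) not in TLB -> MISS, insert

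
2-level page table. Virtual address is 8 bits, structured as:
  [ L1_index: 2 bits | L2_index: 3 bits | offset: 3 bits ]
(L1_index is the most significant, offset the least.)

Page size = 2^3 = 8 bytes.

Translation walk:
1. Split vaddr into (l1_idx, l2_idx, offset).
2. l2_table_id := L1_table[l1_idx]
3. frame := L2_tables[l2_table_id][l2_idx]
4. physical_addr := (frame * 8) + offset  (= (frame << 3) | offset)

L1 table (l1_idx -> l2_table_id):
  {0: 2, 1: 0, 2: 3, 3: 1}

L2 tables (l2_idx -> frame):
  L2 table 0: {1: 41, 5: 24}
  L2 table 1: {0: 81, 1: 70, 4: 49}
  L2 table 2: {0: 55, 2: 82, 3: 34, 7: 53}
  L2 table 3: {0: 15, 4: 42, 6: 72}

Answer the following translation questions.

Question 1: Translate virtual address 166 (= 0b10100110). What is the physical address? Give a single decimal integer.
Answer: 342

Derivation:
vaddr = 166 = 0b10100110
Split: l1_idx=2, l2_idx=4, offset=6
L1[2] = 3
L2[3][4] = 42
paddr = 42 * 8 + 6 = 342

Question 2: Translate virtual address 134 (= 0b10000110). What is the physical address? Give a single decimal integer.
Answer: 126

Derivation:
vaddr = 134 = 0b10000110
Split: l1_idx=2, l2_idx=0, offset=6
L1[2] = 3
L2[3][0] = 15
paddr = 15 * 8 + 6 = 126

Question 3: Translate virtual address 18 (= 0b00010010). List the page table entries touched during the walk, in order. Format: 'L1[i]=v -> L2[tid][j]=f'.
vaddr = 18 = 0b00010010
Split: l1_idx=0, l2_idx=2, offset=2

Answer: L1[0]=2 -> L2[2][2]=82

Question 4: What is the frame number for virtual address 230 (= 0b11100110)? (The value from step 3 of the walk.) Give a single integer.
Answer: 49

Derivation:
vaddr = 230: l1_idx=3, l2_idx=4
L1[3] = 1; L2[1][4] = 49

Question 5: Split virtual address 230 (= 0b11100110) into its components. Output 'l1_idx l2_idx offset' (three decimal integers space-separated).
vaddr = 230 = 0b11100110
  top 2 bits -> l1_idx = 3
  next 3 bits -> l2_idx = 4
  bottom 3 bits -> offset = 6

Answer: 3 4 6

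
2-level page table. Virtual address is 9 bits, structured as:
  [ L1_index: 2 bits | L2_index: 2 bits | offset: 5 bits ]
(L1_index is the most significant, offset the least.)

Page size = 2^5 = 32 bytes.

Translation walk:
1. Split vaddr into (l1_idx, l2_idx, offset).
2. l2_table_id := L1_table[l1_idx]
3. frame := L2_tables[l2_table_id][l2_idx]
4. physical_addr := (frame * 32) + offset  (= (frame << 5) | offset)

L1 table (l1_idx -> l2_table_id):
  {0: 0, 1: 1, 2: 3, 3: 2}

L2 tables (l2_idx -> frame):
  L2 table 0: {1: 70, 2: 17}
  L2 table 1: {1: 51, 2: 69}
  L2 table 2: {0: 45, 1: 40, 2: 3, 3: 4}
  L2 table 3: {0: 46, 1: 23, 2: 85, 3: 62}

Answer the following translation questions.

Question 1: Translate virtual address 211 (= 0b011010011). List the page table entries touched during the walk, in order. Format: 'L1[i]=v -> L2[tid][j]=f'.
Answer: L1[1]=1 -> L2[1][2]=69

Derivation:
vaddr = 211 = 0b011010011
Split: l1_idx=1, l2_idx=2, offset=19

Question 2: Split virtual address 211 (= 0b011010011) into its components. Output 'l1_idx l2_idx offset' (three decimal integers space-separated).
vaddr = 211 = 0b011010011
  top 2 bits -> l1_idx = 1
  next 2 bits -> l2_idx = 2
  bottom 5 bits -> offset = 19

Answer: 1 2 19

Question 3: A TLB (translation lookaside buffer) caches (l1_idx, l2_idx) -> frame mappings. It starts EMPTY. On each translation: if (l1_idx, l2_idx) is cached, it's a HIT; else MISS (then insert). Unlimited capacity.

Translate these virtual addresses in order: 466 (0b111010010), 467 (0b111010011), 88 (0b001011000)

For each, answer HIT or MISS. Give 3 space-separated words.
Answer: MISS HIT MISS

Derivation:
vaddr=466: (3,2) not in TLB -> MISS, insert
vaddr=467: (3,2) in TLB -> HIT
vaddr=88: (0,2) not in TLB -> MISS, insert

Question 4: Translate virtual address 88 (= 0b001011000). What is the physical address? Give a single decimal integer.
vaddr = 88 = 0b001011000
Split: l1_idx=0, l2_idx=2, offset=24
L1[0] = 0
L2[0][2] = 17
paddr = 17 * 32 + 24 = 568

Answer: 568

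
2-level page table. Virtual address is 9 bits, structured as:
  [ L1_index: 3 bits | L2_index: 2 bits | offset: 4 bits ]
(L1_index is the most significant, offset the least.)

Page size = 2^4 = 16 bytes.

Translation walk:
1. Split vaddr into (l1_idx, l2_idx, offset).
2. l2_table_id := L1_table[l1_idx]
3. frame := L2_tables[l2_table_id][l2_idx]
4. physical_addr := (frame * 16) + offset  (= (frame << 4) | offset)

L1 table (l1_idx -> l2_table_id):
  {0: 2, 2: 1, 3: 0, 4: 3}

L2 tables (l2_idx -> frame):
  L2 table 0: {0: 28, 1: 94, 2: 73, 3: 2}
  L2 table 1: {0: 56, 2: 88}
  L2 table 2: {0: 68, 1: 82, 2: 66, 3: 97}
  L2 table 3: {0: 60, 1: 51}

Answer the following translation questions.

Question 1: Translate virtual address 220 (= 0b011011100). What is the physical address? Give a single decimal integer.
vaddr = 220 = 0b011011100
Split: l1_idx=3, l2_idx=1, offset=12
L1[3] = 0
L2[0][1] = 94
paddr = 94 * 16 + 12 = 1516

Answer: 1516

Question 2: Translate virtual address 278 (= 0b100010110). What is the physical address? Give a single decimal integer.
Answer: 822

Derivation:
vaddr = 278 = 0b100010110
Split: l1_idx=4, l2_idx=1, offset=6
L1[4] = 3
L2[3][1] = 51
paddr = 51 * 16 + 6 = 822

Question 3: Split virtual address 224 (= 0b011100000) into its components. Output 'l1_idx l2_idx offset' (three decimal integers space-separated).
Answer: 3 2 0

Derivation:
vaddr = 224 = 0b011100000
  top 3 bits -> l1_idx = 3
  next 2 bits -> l2_idx = 2
  bottom 4 bits -> offset = 0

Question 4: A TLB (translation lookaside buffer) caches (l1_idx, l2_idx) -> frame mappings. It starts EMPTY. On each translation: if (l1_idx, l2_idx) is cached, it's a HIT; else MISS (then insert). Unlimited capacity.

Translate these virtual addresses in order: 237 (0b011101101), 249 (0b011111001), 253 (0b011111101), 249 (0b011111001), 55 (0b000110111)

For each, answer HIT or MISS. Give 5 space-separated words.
vaddr=237: (3,2) not in TLB -> MISS, insert
vaddr=249: (3,3) not in TLB -> MISS, insert
vaddr=253: (3,3) in TLB -> HIT
vaddr=249: (3,3) in TLB -> HIT
vaddr=55: (0,3) not in TLB -> MISS, insert

Answer: MISS MISS HIT HIT MISS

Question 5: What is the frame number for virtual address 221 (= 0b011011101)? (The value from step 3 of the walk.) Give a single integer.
Answer: 94

Derivation:
vaddr = 221: l1_idx=3, l2_idx=1
L1[3] = 0; L2[0][1] = 94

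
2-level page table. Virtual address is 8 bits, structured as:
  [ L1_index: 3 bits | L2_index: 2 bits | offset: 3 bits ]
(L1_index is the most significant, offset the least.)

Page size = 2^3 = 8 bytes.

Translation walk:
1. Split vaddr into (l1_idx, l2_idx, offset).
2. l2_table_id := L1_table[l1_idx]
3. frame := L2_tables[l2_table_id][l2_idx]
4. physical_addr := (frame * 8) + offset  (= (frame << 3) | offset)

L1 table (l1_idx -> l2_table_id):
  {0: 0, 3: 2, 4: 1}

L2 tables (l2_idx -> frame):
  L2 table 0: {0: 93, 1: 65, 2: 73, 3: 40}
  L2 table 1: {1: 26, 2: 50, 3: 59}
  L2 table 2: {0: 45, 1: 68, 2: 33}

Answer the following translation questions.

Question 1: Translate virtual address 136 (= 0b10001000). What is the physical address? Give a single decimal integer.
Answer: 208

Derivation:
vaddr = 136 = 0b10001000
Split: l1_idx=4, l2_idx=1, offset=0
L1[4] = 1
L2[1][1] = 26
paddr = 26 * 8 + 0 = 208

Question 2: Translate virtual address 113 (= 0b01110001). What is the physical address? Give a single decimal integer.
Answer: 265

Derivation:
vaddr = 113 = 0b01110001
Split: l1_idx=3, l2_idx=2, offset=1
L1[3] = 2
L2[2][2] = 33
paddr = 33 * 8 + 1 = 265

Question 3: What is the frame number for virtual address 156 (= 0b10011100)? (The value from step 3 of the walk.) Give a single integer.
Answer: 59

Derivation:
vaddr = 156: l1_idx=4, l2_idx=3
L1[4] = 1; L2[1][3] = 59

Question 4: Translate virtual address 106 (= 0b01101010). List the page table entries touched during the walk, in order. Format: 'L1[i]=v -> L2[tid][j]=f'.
Answer: L1[3]=2 -> L2[2][1]=68

Derivation:
vaddr = 106 = 0b01101010
Split: l1_idx=3, l2_idx=1, offset=2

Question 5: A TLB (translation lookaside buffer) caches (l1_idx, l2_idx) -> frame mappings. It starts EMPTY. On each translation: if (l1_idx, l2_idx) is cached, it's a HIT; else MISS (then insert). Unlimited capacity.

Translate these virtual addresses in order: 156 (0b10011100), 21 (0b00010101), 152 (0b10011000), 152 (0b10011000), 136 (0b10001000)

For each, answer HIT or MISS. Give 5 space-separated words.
vaddr=156: (4,3) not in TLB -> MISS, insert
vaddr=21: (0,2) not in TLB -> MISS, insert
vaddr=152: (4,3) in TLB -> HIT
vaddr=152: (4,3) in TLB -> HIT
vaddr=136: (4,1) not in TLB -> MISS, insert

Answer: MISS MISS HIT HIT MISS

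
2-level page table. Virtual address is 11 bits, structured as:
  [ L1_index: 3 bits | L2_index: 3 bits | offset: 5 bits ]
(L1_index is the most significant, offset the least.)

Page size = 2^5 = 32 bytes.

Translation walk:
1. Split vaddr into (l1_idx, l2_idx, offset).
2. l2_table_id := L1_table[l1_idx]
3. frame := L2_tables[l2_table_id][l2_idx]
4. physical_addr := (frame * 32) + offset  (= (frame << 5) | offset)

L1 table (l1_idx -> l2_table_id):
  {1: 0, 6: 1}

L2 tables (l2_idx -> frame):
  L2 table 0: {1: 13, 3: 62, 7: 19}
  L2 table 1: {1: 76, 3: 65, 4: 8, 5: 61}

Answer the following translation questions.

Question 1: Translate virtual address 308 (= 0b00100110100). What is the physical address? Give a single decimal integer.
vaddr = 308 = 0b00100110100
Split: l1_idx=1, l2_idx=1, offset=20
L1[1] = 0
L2[0][1] = 13
paddr = 13 * 32 + 20 = 436

Answer: 436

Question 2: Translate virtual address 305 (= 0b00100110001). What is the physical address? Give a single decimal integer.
vaddr = 305 = 0b00100110001
Split: l1_idx=1, l2_idx=1, offset=17
L1[1] = 0
L2[0][1] = 13
paddr = 13 * 32 + 17 = 433

Answer: 433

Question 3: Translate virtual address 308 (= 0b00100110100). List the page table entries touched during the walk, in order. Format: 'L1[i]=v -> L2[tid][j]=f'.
vaddr = 308 = 0b00100110100
Split: l1_idx=1, l2_idx=1, offset=20

Answer: L1[1]=0 -> L2[0][1]=13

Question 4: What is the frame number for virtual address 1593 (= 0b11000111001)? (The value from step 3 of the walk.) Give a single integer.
vaddr = 1593: l1_idx=6, l2_idx=1
L1[6] = 1; L2[1][1] = 76

Answer: 76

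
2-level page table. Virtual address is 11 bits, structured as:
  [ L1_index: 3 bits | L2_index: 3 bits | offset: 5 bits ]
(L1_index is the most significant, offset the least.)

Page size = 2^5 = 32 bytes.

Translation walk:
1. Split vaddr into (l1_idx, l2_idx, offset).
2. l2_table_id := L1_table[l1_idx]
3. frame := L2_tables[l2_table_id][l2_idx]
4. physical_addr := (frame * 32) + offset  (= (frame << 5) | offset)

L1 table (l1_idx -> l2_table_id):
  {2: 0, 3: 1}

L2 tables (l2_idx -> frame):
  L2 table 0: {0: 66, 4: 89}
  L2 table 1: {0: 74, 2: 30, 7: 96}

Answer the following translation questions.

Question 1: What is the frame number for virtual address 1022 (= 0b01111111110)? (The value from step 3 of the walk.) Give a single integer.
vaddr = 1022: l1_idx=3, l2_idx=7
L1[3] = 1; L2[1][7] = 96

Answer: 96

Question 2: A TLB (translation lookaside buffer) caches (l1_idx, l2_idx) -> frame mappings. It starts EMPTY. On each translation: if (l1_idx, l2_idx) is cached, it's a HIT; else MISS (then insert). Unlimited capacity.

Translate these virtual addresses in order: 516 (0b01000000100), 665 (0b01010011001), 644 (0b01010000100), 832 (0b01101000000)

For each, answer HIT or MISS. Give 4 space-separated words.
vaddr=516: (2,0) not in TLB -> MISS, insert
vaddr=665: (2,4) not in TLB -> MISS, insert
vaddr=644: (2,4) in TLB -> HIT
vaddr=832: (3,2) not in TLB -> MISS, insert

Answer: MISS MISS HIT MISS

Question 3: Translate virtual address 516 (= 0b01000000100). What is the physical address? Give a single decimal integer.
Answer: 2116

Derivation:
vaddr = 516 = 0b01000000100
Split: l1_idx=2, l2_idx=0, offset=4
L1[2] = 0
L2[0][0] = 66
paddr = 66 * 32 + 4 = 2116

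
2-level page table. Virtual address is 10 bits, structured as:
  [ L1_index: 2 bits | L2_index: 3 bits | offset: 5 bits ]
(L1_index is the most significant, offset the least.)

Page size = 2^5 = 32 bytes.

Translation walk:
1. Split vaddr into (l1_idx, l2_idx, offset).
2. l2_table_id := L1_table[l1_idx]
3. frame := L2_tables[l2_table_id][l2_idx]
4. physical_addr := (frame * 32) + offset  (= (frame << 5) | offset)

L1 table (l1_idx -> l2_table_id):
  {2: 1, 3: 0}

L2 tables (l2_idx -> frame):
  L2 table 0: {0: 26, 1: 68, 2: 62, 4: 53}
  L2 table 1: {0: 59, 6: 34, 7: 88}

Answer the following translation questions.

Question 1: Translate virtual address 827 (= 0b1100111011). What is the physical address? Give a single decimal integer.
vaddr = 827 = 0b1100111011
Split: l1_idx=3, l2_idx=1, offset=27
L1[3] = 0
L2[0][1] = 68
paddr = 68 * 32 + 27 = 2203

Answer: 2203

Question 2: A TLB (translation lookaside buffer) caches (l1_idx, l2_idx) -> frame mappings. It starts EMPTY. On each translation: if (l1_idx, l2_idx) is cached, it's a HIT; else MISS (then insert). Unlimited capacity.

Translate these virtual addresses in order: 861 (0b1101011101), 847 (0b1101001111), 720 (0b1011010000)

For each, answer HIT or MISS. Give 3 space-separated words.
vaddr=861: (3,2) not in TLB -> MISS, insert
vaddr=847: (3,2) in TLB -> HIT
vaddr=720: (2,6) not in TLB -> MISS, insert

Answer: MISS HIT MISS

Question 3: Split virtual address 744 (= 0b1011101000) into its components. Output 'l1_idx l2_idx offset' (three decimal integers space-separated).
vaddr = 744 = 0b1011101000
  top 2 bits -> l1_idx = 2
  next 3 bits -> l2_idx = 7
  bottom 5 bits -> offset = 8

Answer: 2 7 8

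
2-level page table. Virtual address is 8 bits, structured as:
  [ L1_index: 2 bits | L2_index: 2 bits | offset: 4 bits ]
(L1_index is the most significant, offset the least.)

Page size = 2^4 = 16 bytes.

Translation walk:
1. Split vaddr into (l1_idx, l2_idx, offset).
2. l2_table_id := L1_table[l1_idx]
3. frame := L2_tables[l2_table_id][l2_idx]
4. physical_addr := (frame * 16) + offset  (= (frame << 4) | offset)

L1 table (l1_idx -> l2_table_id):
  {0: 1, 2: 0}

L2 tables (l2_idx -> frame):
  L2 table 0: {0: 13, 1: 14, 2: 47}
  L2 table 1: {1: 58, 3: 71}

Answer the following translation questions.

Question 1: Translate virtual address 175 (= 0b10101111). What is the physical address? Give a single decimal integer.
vaddr = 175 = 0b10101111
Split: l1_idx=2, l2_idx=2, offset=15
L1[2] = 0
L2[0][2] = 47
paddr = 47 * 16 + 15 = 767

Answer: 767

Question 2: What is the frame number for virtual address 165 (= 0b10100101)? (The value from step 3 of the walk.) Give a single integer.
Answer: 47

Derivation:
vaddr = 165: l1_idx=2, l2_idx=2
L1[2] = 0; L2[0][2] = 47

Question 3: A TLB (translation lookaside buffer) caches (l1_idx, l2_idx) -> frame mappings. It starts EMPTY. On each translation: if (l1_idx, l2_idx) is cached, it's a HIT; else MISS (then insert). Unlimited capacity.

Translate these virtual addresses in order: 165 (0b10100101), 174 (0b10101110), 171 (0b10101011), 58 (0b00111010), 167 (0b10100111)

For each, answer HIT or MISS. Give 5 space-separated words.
Answer: MISS HIT HIT MISS HIT

Derivation:
vaddr=165: (2,2) not in TLB -> MISS, insert
vaddr=174: (2,2) in TLB -> HIT
vaddr=171: (2,2) in TLB -> HIT
vaddr=58: (0,3) not in TLB -> MISS, insert
vaddr=167: (2,2) in TLB -> HIT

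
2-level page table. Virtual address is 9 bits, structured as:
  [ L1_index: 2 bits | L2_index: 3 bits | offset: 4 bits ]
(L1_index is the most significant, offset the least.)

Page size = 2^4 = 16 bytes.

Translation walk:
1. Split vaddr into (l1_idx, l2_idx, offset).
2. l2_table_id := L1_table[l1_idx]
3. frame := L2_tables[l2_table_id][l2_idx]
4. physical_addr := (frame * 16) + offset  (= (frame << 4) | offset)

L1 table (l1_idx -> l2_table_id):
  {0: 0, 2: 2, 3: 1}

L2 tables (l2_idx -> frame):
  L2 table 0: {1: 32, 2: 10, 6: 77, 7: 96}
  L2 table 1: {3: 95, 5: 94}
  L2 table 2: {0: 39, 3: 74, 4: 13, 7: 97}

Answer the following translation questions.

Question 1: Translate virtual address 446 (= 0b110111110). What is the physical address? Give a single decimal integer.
vaddr = 446 = 0b110111110
Split: l1_idx=3, l2_idx=3, offset=14
L1[3] = 1
L2[1][3] = 95
paddr = 95 * 16 + 14 = 1534

Answer: 1534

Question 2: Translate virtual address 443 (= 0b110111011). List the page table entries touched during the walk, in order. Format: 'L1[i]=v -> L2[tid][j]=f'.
Answer: L1[3]=1 -> L2[1][3]=95

Derivation:
vaddr = 443 = 0b110111011
Split: l1_idx=3, l2_idx=3, offset=11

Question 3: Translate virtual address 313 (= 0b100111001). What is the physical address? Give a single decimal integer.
vaddr = 313 = 0b100111001
Split: l1_idx=2, l2_idx=3, offset=9
L1[2] = 2
L2[2][3] = 74
paddr = 74 * 16 + 9 = 1193

Answer: 1193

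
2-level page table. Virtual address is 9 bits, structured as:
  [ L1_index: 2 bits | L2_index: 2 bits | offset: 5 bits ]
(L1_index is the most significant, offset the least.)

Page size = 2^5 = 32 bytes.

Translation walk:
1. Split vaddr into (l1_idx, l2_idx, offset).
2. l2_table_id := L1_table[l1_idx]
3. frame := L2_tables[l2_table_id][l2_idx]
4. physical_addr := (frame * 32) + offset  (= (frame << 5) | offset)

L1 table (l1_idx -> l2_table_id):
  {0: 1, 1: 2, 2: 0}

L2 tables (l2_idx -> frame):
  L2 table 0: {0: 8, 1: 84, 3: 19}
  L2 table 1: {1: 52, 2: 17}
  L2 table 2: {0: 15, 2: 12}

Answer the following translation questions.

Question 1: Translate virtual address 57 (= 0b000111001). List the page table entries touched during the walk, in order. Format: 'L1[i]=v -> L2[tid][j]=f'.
vaddr = 57 = 0b000111001
Split: l1_idx=0, l2_idx=1, offset=25

Answer: L1[0]=1 -> L2[1][1]=52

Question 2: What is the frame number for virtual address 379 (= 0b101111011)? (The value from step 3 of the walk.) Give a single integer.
vaddr = 379: l1_idx=2, l2_idx=3
L1[2] = 0; L2[0][3] = 19

Answer: 19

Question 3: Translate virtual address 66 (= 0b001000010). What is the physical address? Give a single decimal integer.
Answer: 546

Derivation:
vaddr = 66 = 0b001000010
Split: l1_idx=0, l2_idx=2, offset=2
L1[0] = 1
L2[1][2] = 17
paddr = 17 * 32 + 2 = 546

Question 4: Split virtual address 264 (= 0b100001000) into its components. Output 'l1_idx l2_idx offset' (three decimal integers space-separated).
vaddr = 264 = 0b100001000
  top 2 bits -> l1_idx = 2
  next 2 bits -> l2_idx = 0
  bottom 5 bits -> offset = 8

Answer: 2 0 8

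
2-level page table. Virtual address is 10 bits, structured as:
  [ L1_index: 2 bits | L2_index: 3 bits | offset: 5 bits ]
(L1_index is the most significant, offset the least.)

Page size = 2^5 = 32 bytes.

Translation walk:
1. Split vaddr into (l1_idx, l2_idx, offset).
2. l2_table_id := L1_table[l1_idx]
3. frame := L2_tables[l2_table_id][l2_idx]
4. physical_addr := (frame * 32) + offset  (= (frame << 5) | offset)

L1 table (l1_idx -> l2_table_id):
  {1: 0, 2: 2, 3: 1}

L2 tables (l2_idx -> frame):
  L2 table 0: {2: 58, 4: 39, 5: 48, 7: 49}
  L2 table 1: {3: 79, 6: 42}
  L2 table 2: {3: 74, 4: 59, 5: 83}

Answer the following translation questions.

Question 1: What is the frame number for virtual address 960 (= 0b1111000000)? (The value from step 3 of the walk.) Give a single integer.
vaddr = 960: l1_idx=3, l2_idx=6
L1[3] = 1; L2[1][6] = 42

Answer: 42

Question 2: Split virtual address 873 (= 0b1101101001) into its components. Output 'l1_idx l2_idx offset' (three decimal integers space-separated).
Answer: 3 3 9

Derivation:
vaddr = 873 = 0b1101101001
  top 2 bits -> l1_idx = 3
  next 3 bits -> l2_idx = 3
  bottom 5 bits -> offset = 9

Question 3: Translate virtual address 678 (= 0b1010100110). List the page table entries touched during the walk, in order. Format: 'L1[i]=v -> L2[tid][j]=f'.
Answer: L1[2]=2 -> L2[2][5]=83

Derivation:
vaddr = 678 = 0b1010100110
Split: l1_idx=2, l2_idx=5, offset=6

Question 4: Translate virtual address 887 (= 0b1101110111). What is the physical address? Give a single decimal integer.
Answer: 2551

Derivation:
vaddr = 887 = 0b1101110111
Split: l1_idx=3, l2_idx=3, offset=23
L1[3] = 1
L2[1][3] = 79
paddr = 79 * 32 + 23 = 2551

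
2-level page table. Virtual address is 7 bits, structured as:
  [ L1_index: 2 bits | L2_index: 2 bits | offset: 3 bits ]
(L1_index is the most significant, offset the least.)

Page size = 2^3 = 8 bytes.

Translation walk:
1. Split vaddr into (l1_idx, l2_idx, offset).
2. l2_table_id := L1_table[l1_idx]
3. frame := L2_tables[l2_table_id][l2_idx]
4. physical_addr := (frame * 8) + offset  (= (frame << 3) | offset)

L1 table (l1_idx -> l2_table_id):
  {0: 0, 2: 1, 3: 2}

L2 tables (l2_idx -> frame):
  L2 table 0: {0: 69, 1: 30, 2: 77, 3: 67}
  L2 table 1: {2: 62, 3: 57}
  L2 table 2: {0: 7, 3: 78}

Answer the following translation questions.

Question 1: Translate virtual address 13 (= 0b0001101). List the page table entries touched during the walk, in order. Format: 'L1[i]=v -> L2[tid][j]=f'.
Answer: L1[0]=0 -> L2[0][1]=30

Derivation:
vaddr = 13 = 0b0001101
Split: l1_idx=0, l2_idx=1, offset=5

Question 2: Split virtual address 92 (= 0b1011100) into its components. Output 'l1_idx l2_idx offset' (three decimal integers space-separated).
Answer: 2 3 4

Derivation:
vaddr = 92 = 0b1011100
  top 2 bits -> l1_idx = 2
  next 2 bits -> l2_idx = 3
  bottom 3 bits -> offset = 4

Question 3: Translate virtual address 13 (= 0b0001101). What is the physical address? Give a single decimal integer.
Answer: 245

Derivation:
vaddr = 13 = 0b0001101
Split: l1_idx=0, l2_idx=1, offset=5
L1[0] = 0
L2[0][1] = 30
paddr = 30 * 8 + 5 = 245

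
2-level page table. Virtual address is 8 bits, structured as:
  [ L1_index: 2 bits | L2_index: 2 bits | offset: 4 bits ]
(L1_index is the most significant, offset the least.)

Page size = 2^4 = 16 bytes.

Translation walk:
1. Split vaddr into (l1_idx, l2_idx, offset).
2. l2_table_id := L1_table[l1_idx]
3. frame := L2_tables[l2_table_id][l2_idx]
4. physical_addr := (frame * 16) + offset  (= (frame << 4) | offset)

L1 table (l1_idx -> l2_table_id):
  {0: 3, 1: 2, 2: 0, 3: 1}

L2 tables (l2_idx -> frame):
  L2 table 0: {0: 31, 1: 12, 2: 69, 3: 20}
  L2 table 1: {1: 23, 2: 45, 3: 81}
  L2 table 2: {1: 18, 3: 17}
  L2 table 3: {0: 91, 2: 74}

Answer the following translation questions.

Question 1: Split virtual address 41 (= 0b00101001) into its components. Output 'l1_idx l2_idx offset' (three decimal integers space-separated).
Answer: 0 2 9

Derivation:
vaddr = 41 = 0b00101001
  top 2 bits -> l1_idx = 0
  next 2 bits -> l2_idx = 2
  bottom 4 bits -> offset = 9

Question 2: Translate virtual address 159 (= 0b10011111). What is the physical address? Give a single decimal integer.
Answer: 207

Derivation:
vaddr = 159 = 0b10011111
Split: l1_idx=2, l2_idx=1, offset=15
L1[2] = 0
L2[0][1] = 12
paddr = 12 * 16 + 15 = 207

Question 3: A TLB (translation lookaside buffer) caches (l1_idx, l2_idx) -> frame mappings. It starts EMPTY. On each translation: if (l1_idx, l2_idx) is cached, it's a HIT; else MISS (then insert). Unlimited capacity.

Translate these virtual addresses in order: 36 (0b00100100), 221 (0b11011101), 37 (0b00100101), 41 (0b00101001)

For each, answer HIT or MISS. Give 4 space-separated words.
vaddr=36: (0,2) not in TLB -> MISS, insert
vaddr=221: (3,1) not in TLB -> MISS, insert
vaddr=37: (0,2) in TLB -> HIT
vaddr=41: (0,2) in TLB -> HIT

Answer: MISS MISS HIT HIT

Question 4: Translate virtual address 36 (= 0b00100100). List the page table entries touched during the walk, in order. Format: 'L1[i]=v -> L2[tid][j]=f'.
Answer: L1[0]=3 -> L2[3][2]=74

Derivation:
vaddr = 36 = 0b00100100
Split: l1_idx=0, l2_idx=2, offset=4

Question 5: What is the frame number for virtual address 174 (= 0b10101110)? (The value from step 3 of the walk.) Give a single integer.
Answer: 69

Derivation:
vaddr = 174: l1_idx=2, l2_idx=2
L1[2] = 0; L2[0][2] = 69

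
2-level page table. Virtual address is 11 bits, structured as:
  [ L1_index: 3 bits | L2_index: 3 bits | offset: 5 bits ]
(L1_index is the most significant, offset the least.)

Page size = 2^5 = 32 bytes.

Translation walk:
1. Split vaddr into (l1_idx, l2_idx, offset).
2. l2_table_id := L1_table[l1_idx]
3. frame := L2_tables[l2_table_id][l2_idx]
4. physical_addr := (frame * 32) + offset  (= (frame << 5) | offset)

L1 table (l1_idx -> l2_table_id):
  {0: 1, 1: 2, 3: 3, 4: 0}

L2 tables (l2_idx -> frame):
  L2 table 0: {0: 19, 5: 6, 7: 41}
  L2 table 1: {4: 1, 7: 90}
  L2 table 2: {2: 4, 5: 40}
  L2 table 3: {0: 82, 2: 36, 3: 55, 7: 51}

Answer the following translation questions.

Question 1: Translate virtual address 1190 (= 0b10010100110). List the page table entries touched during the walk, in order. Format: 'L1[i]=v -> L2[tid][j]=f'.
Answer: L1[4]=0 -> L2[0][5]=6

Derivation:
vaddr = 1190 = 0b10010100110
Split: l1_idx=4, l2_idx=5, offset=6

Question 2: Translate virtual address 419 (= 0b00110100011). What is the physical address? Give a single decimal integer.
Answer: 1283

Derivation:
vaddr = 419 = 0b00110100011
Split: l1_idx=1, l2_idx=5, offset=3
L1[1] = 2
L2[2][5] = 40
paddr = 40 * 32 + 3 = 1283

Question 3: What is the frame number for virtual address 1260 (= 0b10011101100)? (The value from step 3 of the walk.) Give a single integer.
vaddr = 1260: l1_idx=4, l2_idx=7
L1[4] = 0; L2[0][7] = 41

Answer: 41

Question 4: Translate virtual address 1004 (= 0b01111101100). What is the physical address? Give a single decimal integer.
vaddr = 1004 = 0b01111101100
Split: l1_idx=3, l2_idx=7, offset=12
L1[3] = 3
L2[3][7] = 51
paddr = 51 * 32 + 12 = 1644

Answer: 1644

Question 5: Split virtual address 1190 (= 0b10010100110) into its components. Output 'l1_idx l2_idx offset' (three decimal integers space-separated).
Answer: 4 5 6

Derivation:
vaddr = 1190 = 0b10010100110
  top 3 bits -> l1_idx = 4
  next 3 bits -> l2_idx = 5
  bottom 5 bits -> offset = 6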